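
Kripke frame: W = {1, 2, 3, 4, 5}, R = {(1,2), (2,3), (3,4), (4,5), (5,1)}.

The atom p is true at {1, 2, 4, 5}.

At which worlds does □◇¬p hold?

{1}

1: successors {2}; ◇¬p there: 2:T. ✓
2: successors {3}; ◇¬p there: 3:F. ✗
3: successors {4}; ◇¬p there: 4:F. ✗
4: successors {5}; ◇¬p there: 5:F. ✗
5: successors {1}; ◇¬p there: 1:F. ✗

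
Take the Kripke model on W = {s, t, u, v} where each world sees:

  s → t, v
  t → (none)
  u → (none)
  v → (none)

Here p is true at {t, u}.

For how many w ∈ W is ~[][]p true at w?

s: [][]p is T. ✗
t: [][]p is T. ✗
u: [][]p is T. ✗
v: [][]p is T. ✗
Satisfying worlds: ∅.

0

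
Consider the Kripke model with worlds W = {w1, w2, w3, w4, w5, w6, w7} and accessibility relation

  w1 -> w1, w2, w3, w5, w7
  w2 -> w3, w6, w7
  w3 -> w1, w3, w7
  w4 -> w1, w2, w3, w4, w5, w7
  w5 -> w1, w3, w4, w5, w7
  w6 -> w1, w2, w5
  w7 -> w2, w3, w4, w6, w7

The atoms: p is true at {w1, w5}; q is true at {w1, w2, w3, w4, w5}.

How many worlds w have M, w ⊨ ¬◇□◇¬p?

w1: ◇□◇¬p is T. ✗
w2: ◇□◇¬p is T. ✗
w3: ◇□◇¬p is T. ✗
w4: ◇□◇¬p is T. ✗
w5: ◇□◇¬p is T. ✗
w6: ◇□◇¬p is T. ✗
w7: ◇□◇¬p is T. ✗
Satisfying worlds: ∅.

0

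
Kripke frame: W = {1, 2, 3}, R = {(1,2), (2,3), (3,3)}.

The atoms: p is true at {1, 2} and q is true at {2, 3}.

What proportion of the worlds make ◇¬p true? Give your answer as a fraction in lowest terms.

1: successors {2}; ¬p there: 2:F. ✗
2: successors {3}; ¬p there: 3:T. ✓
3: successors {3}; ¬p there: 3:T. ✓
That's 2 of 3 worlds, so 2/3.

2/3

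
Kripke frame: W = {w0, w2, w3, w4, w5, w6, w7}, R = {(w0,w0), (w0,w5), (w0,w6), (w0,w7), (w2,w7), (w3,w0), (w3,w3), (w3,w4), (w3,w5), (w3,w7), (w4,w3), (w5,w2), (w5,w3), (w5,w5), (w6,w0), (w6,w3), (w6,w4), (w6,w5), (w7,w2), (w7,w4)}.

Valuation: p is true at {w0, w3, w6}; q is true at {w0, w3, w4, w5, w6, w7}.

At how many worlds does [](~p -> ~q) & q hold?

1

w0: [](~p -> ~q) is F, q is T. ✗
w2: [](~p -> ~q) is F, q is F. ✗
w3: [](~p -> ~q) is F, q is T. ✗
w4: [](~p -> ~q) is T, q is T. ✓
w5: [](~p -> ~q) is F, q is T. ✗
w6: [](~p -> ~q) is F, q is T. ✗
w7: [](~p -> ~q) is F, q is T. ✗
Satisfying worlds: {w4}.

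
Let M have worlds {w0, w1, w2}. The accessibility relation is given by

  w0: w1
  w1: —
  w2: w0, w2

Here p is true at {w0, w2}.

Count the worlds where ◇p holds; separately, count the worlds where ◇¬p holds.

1 and 1

For ◇p:
w0: successors {w1}; p there: w1:F. ✗
w1: no successors, so ◇p fails. ✗
w2: successors {w0, w2}; p there: w0:T, w2:T. ✓
— 1 world.
For ◇¬p:
w0: successors {w1}; ¬p there: w1:T. ✓
w1: no successors, so ◇¬p fails. ✗
w2: successors {w0, w2}; ¬p there: w0:F, w2:F. ✗
— 1 world.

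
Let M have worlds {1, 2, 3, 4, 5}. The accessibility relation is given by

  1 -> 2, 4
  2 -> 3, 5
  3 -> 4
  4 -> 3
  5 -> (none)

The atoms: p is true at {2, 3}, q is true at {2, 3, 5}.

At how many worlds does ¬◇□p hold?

2

1: ◇□p is T. ✗
2: ◇□p is T. ✗
3: ◇□p is T. ✗
4: ◇□p is F. ✓
5: ◇□p is F. ✓
Satisfying worlds: {4, 5}.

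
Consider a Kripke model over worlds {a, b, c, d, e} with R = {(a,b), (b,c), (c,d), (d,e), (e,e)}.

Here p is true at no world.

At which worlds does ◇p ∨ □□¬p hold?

a: ◇p is F, □□¬p is T. ✓
b: ◇p is F, □□¬p is T. ✓
c: ◇p is F, □□¬p is T. ✓
d: ◇p is F, □□¬p is T. ✓
e: ◇p is F, □□¬p is T. ✓

{a, b, c, d, e}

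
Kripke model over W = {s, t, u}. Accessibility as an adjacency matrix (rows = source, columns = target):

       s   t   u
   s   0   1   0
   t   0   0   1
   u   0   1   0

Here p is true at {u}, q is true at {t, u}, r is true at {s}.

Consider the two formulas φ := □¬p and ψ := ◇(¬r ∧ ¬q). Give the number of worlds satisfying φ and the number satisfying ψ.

2 and 0

For □¬p:
s: successors {t}; ¬p there: t:T. ✓
t: successors {u}; ¬p there: u:F. ✗
u: successors {t}; ¬p there: t:T. ✓
— 2 worlds.
For ◇(¬r ∧ ¬q):
s: successors {t}; ¬r ∧ ¬q there: t:F. ✗
t: successors {u}; ¬r ∧ ¬q there: u:F. ✗
u: successors {t}; ¬r ∧ ¬q there: t:F. ✗
— 0 worlds.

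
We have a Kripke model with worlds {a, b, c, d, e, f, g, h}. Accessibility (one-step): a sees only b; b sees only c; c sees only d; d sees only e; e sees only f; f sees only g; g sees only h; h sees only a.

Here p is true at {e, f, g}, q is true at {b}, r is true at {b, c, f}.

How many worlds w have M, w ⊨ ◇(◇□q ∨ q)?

2

a: successors {b}; ◇□q ∨ q there: b:T. ✓
b: successors {c}; ◇□q ∨ q there: c:F. ✗
c: successors {d}; ◇□q ∨ q there: d:F. ✗
d: successors {e}; ◇□q ∨ q there: e:F. ✗
e: successors {f}; ◇□q ∨ q there: f:F. ✗
f: successors {g}; ◇□q ∨ q there: g:F. ✗
g: successors {h}; ◇□q ∨ q there: h:T. ✓
h: successors {a}; ◇□q ∨ q there: a:F. ✗
Satisfying worlds: {a, g}.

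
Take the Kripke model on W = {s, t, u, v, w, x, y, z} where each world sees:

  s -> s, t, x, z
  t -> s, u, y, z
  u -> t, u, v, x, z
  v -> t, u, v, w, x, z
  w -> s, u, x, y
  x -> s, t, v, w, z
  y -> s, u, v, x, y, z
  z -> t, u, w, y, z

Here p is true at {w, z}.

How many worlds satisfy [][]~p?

s: successors {s, t, x, z}; []~p there: s:F, t:F, x:F, z:F. ✗
t: successors {s, u, y, z}; []~p there: s:F, u:F, y:F, z:F. ✗
u: successors {t, u, v, x, z}; []~p there: t:F, u:F, v:F, x:F, z:F. ✗
v: successors {t, u, v, w, x, z}; []~p there: t:F, u:F, v:F, w:T, x:F, z:F. ✗
w: successors {s, u, x, y}; []~p there: s:F, u:F, x:F, y:F. ✗
x: successors {s, t, v, w, z}; []~p there: s:F, t:F, v:F, w:T, z:F. ✗
y: successors {s, u, v, x, y, z}; []~p there: s:F, u:F, v:F, x:F, y:F, z:F. ✗
z: successors {t, u, w, y, z}; []~p there: t:F, u:F, w:T, y:F, z:F. ✗
Satisfying worlds: ∅.

0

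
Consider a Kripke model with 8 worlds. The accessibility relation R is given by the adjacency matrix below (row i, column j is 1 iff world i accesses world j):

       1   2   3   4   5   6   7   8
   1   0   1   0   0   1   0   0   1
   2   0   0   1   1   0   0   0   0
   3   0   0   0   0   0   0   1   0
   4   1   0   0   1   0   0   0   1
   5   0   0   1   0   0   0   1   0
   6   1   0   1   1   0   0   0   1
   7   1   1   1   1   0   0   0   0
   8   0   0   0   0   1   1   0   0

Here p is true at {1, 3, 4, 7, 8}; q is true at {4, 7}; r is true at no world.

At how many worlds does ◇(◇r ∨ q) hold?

6

1: successors {2, 5, 8}; ◇r ∨ q there: 2:F, 5:F, 8:F. ✗
2: successors {3, 4}; ◇r ∨ q there: 3:F, 4:T. ✓
3: successors {7}; ◇r ∨ q there: 7:T. ✓
4: successors {1, 4, 8}; ◇r ∨ q there: 1:F, 4:T, 8:F. ✓
5: successors {3, 7}; ◇r ∨ q there: 3:F, 7:T. ✓
6: successors {1, 3, 4, 8}; ◇r ∨ q there: 1:F, 3:F, 4:T, 8:F. ✓
7: successors {1, 2, 3, 4}; ◇r ∨ q there: 1:F, 2:F, 3:F, 4:T. ✓
8: successors {5, 6}; ◇r ∨ q there: 5:F, 6:F. ✗
Satisfying worlds: {2, 3, 4, 5, 6, 7}.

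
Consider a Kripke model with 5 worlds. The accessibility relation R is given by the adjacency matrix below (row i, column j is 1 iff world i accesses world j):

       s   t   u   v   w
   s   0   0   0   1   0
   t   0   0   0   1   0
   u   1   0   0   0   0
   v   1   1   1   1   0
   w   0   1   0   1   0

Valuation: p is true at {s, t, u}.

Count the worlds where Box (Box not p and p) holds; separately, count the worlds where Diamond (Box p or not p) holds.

For Box (Box not p and p):
s: successors {v}; Box not p and p there: v:F. ✗
t: successors {v}; Box not p and p there: v:F. ✗
u: successors {s}; Box not p and p there: s:T. ✓
v: successors {s, t, u, v}; Box not p and p there: s:T, t:T, u:F, v:F. ✗
w: successors {t, v}; Box not p and p there: t:T, v:F. ✗
— 1 world.
For Diamond (Box p or not p):
s: successors {v}; Box p or not p there: v:T. ✓
t: successors {v}; Box p or not p there: v:T. ✓
u: successors {s}; Box p or not p there: s:F. ✗
v: successors {s, t, u, v}; Box p or not p there: s:F, t:F, u:T, v:T. ✓
w: successors {t, v}; Box p or not p there: t:F, v:T. ✓
— 4 worlds.

1 and 4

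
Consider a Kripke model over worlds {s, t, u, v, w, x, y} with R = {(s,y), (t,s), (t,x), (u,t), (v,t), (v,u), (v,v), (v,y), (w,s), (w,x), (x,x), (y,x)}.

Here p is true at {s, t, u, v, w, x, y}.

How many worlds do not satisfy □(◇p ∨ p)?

0

s: successors {y}; ◇p ∨ p there: y:T. ✓
t: successors {s, x}; ◇p ∨ p there: s:T, x:T. ✓
u: successors {t}; ◇p ∨ p there: t:T. ✓
v: successors {t, u, v, y}; ◇p ∨ p there: t:T, u:T, v:T, y:T. ✓
w: successors {s, x}; ◇p ∨ p there: s:T, x:T. ✓
x: successors {x}; ◇p ∨ p there: x:T. ✓
y: successors {x}; ◇p ∨ p there: x:T. ✓
Satisfying worlds: {s, t, u, v, w, x, y}.
So □(◇p ∨ p) fails at the other 0 worlds.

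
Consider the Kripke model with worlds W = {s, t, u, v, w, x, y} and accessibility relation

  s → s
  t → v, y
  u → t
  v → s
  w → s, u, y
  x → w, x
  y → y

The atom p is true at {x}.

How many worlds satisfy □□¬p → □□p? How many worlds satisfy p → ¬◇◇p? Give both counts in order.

For □□¬p → □□p:
s: □□¬p is T, □□p is F. ✗
t: □□¬p is T, □□p is F. ✗
u: □□¬p is T, □□p is F. ✗
v: □□¬p is T, □□p is F. ✗
w: □□¬p is T, □□p is F. ✗
x: □□¬p is F, □□p is F. ✓
y: □□¬p is T, □□p is F. ✗
— 1 world.
For p → ¬◇◇p:
s: p is F, ¬◇◇p is T. ✓
t: p is F, ¬◇◇p is T. ✓
u: p is F, ¬◇◇p is T. ✓
v: p is F, ¬◇◇p is T. ✓
w: p is F, ¬◇◇p is T. ✓
x: p is T, ¬◇◇p is F. ✗
y: p is F, ¬◇◇p is T. ✓
— 6 worlds.

1 and 6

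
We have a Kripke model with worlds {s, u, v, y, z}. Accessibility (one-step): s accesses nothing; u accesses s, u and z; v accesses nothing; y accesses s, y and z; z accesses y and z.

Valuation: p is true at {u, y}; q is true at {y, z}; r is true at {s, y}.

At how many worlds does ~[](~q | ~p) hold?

s: [](~q | ~p) is T. ✗
u: [](~q | ~p) is T. ✗
v: [](~q | ~p) is T. ✗
y: [](~q | ~p) is F. ✓
z: [](~q | ~p) is F. ✓
Satisfying worlds: {y, z}.

2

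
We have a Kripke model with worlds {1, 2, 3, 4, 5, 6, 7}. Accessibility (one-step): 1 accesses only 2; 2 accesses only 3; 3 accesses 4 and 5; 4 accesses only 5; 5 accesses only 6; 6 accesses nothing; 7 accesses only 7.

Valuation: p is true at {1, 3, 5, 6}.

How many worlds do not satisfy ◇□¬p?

1: successors {2}; □¬p there: 2:F. ✗
2: successors {3}; □¬p there: 3:F. ✗
3: successors {4, 5}; □¬p there: 4:F, 5:F. ✗
4: successors {5}; □¬p there: 5:F. ✗
5: successors {6}; □¬p there: 6:T. ✓
6: no successors, so ◇□¬p fails. ✗
7: successors {7}; □¬p there: 7:T. ✓
Satisfying worlds: {5, 7}.
So ◇□¬p fails at the other 5 worlds.

5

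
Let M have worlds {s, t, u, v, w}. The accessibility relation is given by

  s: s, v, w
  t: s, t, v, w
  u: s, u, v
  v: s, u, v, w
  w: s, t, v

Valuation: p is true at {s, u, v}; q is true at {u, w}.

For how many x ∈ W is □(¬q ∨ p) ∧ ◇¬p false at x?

4

s: □(¬q ∨ p) is F, ◇¬p is T. ✗
t: □(¬q ∨ p) is F, ◇¬p is T. ✗
u: □(¬q ∨ p) is T, ◇¬p is F. ✗
v: □(¬q ∨ p) is F, ◇¬p is T. ✗
w: □(¬q ∨ p) is T, ◇¬p is T. ✓
Satisfying worlds: {w}.
So □(¬q ∨ p) ∧ ◇¬p fails at the other 4 worlds.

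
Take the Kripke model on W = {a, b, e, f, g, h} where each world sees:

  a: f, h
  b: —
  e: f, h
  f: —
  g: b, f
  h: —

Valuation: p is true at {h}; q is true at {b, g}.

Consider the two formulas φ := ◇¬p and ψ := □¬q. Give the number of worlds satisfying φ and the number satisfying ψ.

For ◇¬p:
a: successors {f, h}; ¬p there: f:T, h:F. ✓
b: no successors, so ◇¬p fails. ✗
e: successors {f, h}; ¬p there: f:T, h:F. ✓
f: no successors, so ◇¬p fails. ✗
g: successors {b, f}; ¬p there: b:T, f:T. ✓
h: no successors, so ◇¬p fails. ✗
— 3 worlds.
For □¬q:
a: successors {f, h}; ¬q there: f:T, h:T. ✓
b: no successors, so □¬q holds vacuously. ✓
e: successors {f, h}; ¬q there: f:T, h:T. ✓
f: no successors, so □¬q holds vacuously. ✓
g: successors {b, f}; ¬q there: b:F, f:T. ✗
h: no successors, so □¬q holds vacuously. ✓
— 5 worlds.

3 and 5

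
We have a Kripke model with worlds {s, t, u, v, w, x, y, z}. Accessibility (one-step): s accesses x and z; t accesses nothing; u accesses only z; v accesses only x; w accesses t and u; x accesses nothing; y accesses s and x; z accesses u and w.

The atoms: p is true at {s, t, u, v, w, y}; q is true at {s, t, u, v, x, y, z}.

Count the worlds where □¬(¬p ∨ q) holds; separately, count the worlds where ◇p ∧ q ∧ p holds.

2 and 1

For □¬(¬p ∨ q):
s: successors {x, z}; ¬(¬p ∨ q) there: x:F, z:F. ✗
t: no successors, so □¬(¬p ∨ q) holds vacuously. ✓
u: successors {z}; ¬(¬p ∨ q) there: z:F. ✗
v: successors {x}; ¬(¬p ∨ q) there: x:F. ✗
w: successors {t, u}; ¬(¬p ∨ q) there: t:F, u:F. ✗
x: no successors, so □¬(¬p ∨ q) holds vacuously. ✓
y: successors {s, x}; ¬(¬p ∨ q) there: s:F, x:F. ✗
z: successors {u, w}; ¬(¬p ∨ q) there: u:F, w:T. ✗
— 2 worlds.
For ◇p ∧ q ∧ p:
s: ◇p is F, q ∧ p is T. ✗
t: ◇p is F, q ∧ p is T. ✗
u: ◇p is F, q ∧ p is T. ✗
v: ◇p is F, q ∧ p is T. ✗
w: ◇p is T, q ∧ p is F. ✗
x: ◇p is F, q ∧ p is F. ✗
y: ◇p is T, q ∧ p is T. ✓
z: ◇p is T, q ∧ p is F. ✗
— 1 world.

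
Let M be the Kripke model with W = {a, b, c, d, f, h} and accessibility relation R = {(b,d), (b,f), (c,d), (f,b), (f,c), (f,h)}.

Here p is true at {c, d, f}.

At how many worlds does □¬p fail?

3

a: no successors, so □¬p holds vacuously. ✓
b: successors {d, f}; ¬p there: d:F, f:F. ✗
c: successors {d}; ¬p there: d:F. ✗
d: no successors, so □¬p holds vacuously. ✓
f: successors {b, c, h}; ¬p there: b:T, c:F, h:T. ✗
h: no successors, so □¬p holds vacuously. ✓
Satisfying worlds: {a, d, h}.
So □¬p fails at the other 3 worlds.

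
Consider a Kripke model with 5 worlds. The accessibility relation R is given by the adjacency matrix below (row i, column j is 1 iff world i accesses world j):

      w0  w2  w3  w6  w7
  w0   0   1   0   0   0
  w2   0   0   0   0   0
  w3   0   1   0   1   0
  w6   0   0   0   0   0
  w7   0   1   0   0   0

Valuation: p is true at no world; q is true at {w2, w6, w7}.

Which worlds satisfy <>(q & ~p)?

{w0, w3, w7}

w0: successors {w2}; q & ~p there: w2:T. ✓
w2: no successors, so <>(q & ~p) fails. ✗
w3: successors {w2, w6}; q & ~p there: w2:T, w6:T. ✓
w6: no successors, so <>(q & ~p) fails. ✗
w7: successors {w2}; q & ~p there: w2:T. ✓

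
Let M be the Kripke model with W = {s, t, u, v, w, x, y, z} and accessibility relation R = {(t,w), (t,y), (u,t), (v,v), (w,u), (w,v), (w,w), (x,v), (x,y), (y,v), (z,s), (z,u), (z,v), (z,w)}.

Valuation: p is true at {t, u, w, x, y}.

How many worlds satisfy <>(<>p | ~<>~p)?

s: no successors, so <>(<>p | ~<>~p) fails. ✗
t: successors {w, y}; <>p | ~<>~p there: w:T, y:F. ✓
u: successors {t}; <>p | ~<>~p there: t:T. ✓
v: successors {v}; <>p | ~<>~p there: v:F. ✗
w: successors {u, v, w}; <>p | ~<>~p there: u:T, v:F, w:T. ✓
x: successors {v, y}; <>p | ~<>~p there: v:F, y:F. ✗
y: successors {v}; <>p | ~<>~p there: v:F. ✗
z: successors {s, u, v, w}; <>p | ~<>~p there: s:T, u:T, v:F, w:T. ✓
Satisfying worlds: {t, u, w, z}.

4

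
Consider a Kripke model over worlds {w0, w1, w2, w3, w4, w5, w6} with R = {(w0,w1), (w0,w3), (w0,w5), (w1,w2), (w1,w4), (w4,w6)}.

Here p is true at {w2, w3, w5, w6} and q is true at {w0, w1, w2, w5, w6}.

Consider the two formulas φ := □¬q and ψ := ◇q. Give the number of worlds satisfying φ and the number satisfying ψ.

4 and 3

For □¬q:
w0: successors {w1, w3, w5}; ¬q there: w1:F, w3:T, w5:F. ✗
w1: successors {w2, w4}; ¬q there: w2:F, w4:T. ✗
w2: no successors, so □¬q holds vacuously. ✓
w3: no successors, so □¬q holds vacuously. ✓
w4: successors {w6}; ¬q there: w6:F. ✗
w5: no successors, so □¬q holds vacuously. ✓
w6: no successors, so □¬q holds vacuously. ✓
— 4 worlds.
For ◇q:
w0: successors {w1, w3, w5}; q there: w1:T, w3:F, w5:T. ✓
w1: successors {w2, w4}; q there: w2:T, w4:F. ✓
w2: no successors, so ◇q fails. ✗
w3: no successors, so ◇q fails. ✗
w4: successors {w6}; q there: w6:T. ✓
w5: no successors, so ◇q fails. ✗
w6: no successors, so ◇q fails. ✗
— 3 worlds.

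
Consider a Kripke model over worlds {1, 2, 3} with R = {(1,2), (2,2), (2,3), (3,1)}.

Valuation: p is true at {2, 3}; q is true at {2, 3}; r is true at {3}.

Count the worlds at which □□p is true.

2

1: successors {2}; □p there: 2:T. ✓
2: successors {2, 3}; □p there: 2:T, 3:F. ✗
3: successors {1}; □p there: 1:T. ✓
Satisfying worlds: {1, 3}.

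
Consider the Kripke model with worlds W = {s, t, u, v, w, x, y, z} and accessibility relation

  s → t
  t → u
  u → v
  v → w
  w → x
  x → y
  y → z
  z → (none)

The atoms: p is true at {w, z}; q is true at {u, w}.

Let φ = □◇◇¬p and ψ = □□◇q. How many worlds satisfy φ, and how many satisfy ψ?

For □◇◇¬p:
s: successors {t}; ◇◇¬p there: t:T. ✓
t: successors {u}; ◇◇¬p there: u:F. ✗
u: successors {v}; ◇◇¬p there: v:T. ✓
v: successors {w}; ◇◇¬p there: w:T. ✓
w: successors {x}; ◇◇¬p there: x:F. ✗
x: successors {y}; ◇◇¬p there: y:F. ✗
y: successors {z}; ◇◇¬p there: z:F. ✗
z: no successors, so □◇◇¬p holds vacuously. ✓
— 4 worlds.
For □□◇q:
s: successors {t}; □◇q there: t:F. ✗
t: successors {u}; □◇q there: u:T. ✓
u: successors {v}; □◇q there: v:F. ✗
v: successors {w}; □◇q there: w:F. ✗
w: successors {x}; □◇q there: x:F. ✗
x: successors {y}; □◇q there: y:F. ✗
y: successors {z}; □◇q there: z:T. ✓
z: no successors, so □□◇q holds vacuously. ✓
— 3 worlds.

4 and 3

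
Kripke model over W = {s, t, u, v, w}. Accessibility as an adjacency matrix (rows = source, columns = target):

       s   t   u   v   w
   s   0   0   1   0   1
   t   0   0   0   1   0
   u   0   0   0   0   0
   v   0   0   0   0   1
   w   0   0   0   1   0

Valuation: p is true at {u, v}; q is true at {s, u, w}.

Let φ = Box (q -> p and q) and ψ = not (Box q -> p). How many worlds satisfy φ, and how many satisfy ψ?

For Box (q -> p and q):
s: successors {u, w}; q -> p and q there: u:T, w:F. ✗
t: successors {v}; q -> p and q there: v:T. ✓
u: no successors, so Box (q -> p and q) holds vacuously. ✓
v: successors {w}; q -> p and q there: w:F. ✗
w: successors {v}; q -> p and q there: v:T. ✓
— 3 worlds.
For not (Box q -> p):
s: Box q -> p is F. ✓
t: Box q -> p is T. ✗
u: Box q -> p is T. ✗
v: Box q -> p is T. ✗
w: Box q -> p is T. ✗
— 1 world.

3 and 1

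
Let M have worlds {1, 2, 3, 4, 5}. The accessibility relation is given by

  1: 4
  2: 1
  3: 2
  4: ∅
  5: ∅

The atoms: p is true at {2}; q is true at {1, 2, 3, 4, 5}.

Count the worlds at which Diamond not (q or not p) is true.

0

1: successors {4}; not (q or not p) there: 4:F. ✗
2: successors {1}; not (q or not p) there: 1:F. ✗
3: successors {2}; not (q or not p) there: 2:F. ✗
4: no successors, so Diamond not (q or not p) fails. ✗
5: no successors, so Diamond not (q or not p) fails. ✗
Satisfying worlds: ∅.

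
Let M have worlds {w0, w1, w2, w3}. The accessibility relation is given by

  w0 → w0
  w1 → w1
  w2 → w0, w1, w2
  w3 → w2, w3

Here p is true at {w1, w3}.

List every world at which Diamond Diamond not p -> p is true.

{w1, w3}

w0: Diamond Diamond not p is T, p is F. ✗
w1: Diamond Diamond not p is F, p is T. ✓
w2: Diamond Diamond not p is T, p is F. ✗
w3: Diamond Diamond not p is T, p is T. ✓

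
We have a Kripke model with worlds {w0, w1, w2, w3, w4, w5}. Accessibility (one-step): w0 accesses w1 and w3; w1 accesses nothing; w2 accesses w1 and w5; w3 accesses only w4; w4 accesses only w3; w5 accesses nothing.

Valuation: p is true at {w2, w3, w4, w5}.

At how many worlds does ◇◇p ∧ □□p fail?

3

w0: ◇◇p is T, □□p is T. ✓
w1: ◇◇p is F, □□p is T. ✗
w2: ◇◇p is F, □□p is T. ✗
w3: ◇◇p is T, □□p is T. ✓
w4: ◇◇p is T, □□p is T. ✓
w5: ◇◇p is F, □□p is T. ✗
Satisfying worlds: {w0, w3, w4}.
So ◇◇p ∧ □□p fails at the other 3 worlds.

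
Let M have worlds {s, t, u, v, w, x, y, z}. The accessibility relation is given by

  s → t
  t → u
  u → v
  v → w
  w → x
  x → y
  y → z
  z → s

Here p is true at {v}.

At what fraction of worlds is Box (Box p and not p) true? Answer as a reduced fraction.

s: successors {t}; Box p and not p there: t:F. ✗
t: successors {u}; Box p and not p there: u:T. ✓
u: successors {v}; Box p and not p there: v:F. ✗
v: successors {w}; Box p and not p there: w:F. ✗
w: successors {x}; Box p and not p there: x:F. ✗
x: successors {y}; Box p and not p there: y:F. ✗
y: successors {z}; Box p and not p there: z:F. ✗
z: successors {s}; Box p and not p there: s:F. ✗
That's 1 of 8 worlds, so 1/8.

1/8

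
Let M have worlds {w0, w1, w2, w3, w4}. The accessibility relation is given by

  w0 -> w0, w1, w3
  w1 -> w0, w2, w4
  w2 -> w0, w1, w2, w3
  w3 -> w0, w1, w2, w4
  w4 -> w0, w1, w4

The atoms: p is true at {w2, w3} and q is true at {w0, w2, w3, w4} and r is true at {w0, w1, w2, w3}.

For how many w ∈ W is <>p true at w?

w0: successors {w0, w1, w3}; p there: w0:F, w1:F, w3:T. ✓
w1: successors {w0, w2, w4}; p there: w0:F, w2:T, w4:F. ✓
w2: successors {w0, w1, w2, w3}; p there: w0:F, w1:F, w2:T, w3:T. ✓
w3: successors {w0, w1, w2, w4}; p there: w0:F, w1:F, w2:T, w4:F. ✓
w4: successors {w0, w1, w4}; p there: w0:F, w1:F, w4:F. ✗
Satisfying worlds: {w0, w1, w2, w3}.

4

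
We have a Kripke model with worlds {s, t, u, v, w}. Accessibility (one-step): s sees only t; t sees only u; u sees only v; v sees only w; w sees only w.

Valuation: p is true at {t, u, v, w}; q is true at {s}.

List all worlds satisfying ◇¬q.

s: successors {t}; ¬q there: t:T. ✓
t: successors {u}; ¬q there: u:T. ✓
u: successors {v}; ¬q there: v:T. ✓
v: successors {w}; ¬q there: w:T. ✓
w: successors {w}; ¬q there: w:T. ✓

{s, t, u, v, w}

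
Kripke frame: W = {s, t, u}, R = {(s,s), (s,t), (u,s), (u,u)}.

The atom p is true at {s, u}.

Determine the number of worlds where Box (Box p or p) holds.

s: successors {s, t}; Box p or p there: s:T, t:T. ✓
t: no successors, so Box (Box p or p) holds vacuously. ✓
u: successors {s, u}; Box p or p there: s:T, u:T. ✓
Satisfying worlds: {s, t, u}.

3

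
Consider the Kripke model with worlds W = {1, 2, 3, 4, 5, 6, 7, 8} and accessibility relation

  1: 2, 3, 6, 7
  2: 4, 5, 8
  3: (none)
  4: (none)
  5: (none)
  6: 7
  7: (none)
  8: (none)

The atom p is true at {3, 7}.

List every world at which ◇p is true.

1: successors {2, 3, 6, 7}; p there: 2:F, 3:T, 6:F, 7:T. ✓
2: successors {4, 5, 8}; p there: 4:F, 5:F, 8:F. ✗
3: no successors, so ◇p fails. ✗
4: no successors, so ◇p fails. ✗
5: no successors, so ◇p fails. ✗
6: successors {7}; p there: 7:T. ✓
7: no successors, so ◇p fails. ✗
8: no successors, so ◇p fails. ✗

{1, 6}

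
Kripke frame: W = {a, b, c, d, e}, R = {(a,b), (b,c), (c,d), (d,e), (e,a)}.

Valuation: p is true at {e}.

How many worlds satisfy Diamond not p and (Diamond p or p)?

a: Diamond not p is T, Diamond p or p is F. ✗
b: Diamond not p is T, Diamond p or p is F. ✗
c: Diamond not p is T, Diamond p or p is F. ✗
d: Diamond not p is F, Diamond p or p is T. ✗
e: Diamond not p is T, Diamond p or p is T. ✓
Satisfying worlds: {e}.

1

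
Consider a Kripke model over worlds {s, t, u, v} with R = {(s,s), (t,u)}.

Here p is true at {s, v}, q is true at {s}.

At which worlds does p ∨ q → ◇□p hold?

s: p ∨ q is T, ◇□p is T. ✓
t: p ∨ q is F, ◇□p is T. ✓
u: p ∨ q is F, ◇□p is F. ✓
v: p ∨ q is T, ◇□p is F. ✗

{s, t, u}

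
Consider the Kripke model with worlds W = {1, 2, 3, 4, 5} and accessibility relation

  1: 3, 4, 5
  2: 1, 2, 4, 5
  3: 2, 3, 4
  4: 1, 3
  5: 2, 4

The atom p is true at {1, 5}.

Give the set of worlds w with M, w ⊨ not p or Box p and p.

1: not p is F, Box p and p is F. ✗
2: not p is T, Box p and p is F. ✓
3: not p is T, Box p and p is F. ✓
4: not p is T, Box p and p is F. ✓
5: not p is F, Box p and p is F. ✗

{2, 3, 4}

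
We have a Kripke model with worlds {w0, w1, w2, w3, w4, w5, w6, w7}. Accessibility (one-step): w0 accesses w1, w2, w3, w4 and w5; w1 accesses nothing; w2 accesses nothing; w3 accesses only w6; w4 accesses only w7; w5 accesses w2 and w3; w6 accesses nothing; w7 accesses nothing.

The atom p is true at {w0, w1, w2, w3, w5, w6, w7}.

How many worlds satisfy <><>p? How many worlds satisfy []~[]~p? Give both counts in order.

For <><>p:
w0: successors {w1, w2, w3, w4, w5}; <>p there: w1:F, w2:F, w3:T, w4:T, w5:T. ✓
w1: no successors, so <><>p fails. ✗
w2: no successors, so <><>p fails. ✗
w3: successors {w6}; <>p there: w6:F. ✗
w4: successors {w7}; <>p there: w7:F. ✗
w5: successors {w2, w3}; <>p there: w2:F, w3:T. ✓
w6: no successors, so <><>p fails. ✗
w7: no successors, so <><>p fails. ✗
— 2 worlds.
For []~[]~p:
w0: successors {w1, w2, w3, w4, w5}; ~[]~p there: w1:F, w2:F, w3:T, w4:T, w5:T. ✗
w1: no successors, so []~[]~p holds vacuously. ✓
w2: no successors, so []~[]~p holds vacuously. ✓
w3: successors {w6}; ~[]~p there: w6:F. ✗
w4: successors {w7}; ~[]~p there: w7:F. ✗
w5: successors {w2, w3}; ~[]~p there: w2:F, w3:T. ✗
w6: no successors, so []~[]~p holds vacuously. ✓
w7: no successors, so []~[]~p holds vacuously. ✓
— 4 worlds.

2 and 4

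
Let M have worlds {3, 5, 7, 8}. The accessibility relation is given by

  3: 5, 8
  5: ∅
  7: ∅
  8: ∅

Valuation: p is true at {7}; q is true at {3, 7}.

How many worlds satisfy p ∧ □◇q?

3: p is F, □◇q is F. ✗
5: p is F, □◇q is T. ✗
7: p is T, □◇q is T. ✓
8: p is F, □◇q is T. ✗
Satisfying worlds: {7}.

1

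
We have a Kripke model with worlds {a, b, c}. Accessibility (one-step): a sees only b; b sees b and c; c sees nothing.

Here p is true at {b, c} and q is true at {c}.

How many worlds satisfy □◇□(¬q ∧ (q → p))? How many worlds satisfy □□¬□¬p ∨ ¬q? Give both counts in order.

For □◇□(¬q ∧ (q → p)):
a: successors {b}; ◇□(¬q ∧ (q → p)) there: b:T. ✓
b: successors {b, c}; ◇□(¬q ∧ (q → p)) there: b:T, c:F. ✗
c: no successors, so □◇□(¬q ∧ (q → p)) holds vacuously. ✓
— 2 worlds.
For □□¬□¬p ∨ ¬q:
a: □□¬□¬p is F, ¬q is T. ✓
b: □□¬□¬p is F, ¬q is T. ✓
c: □□¬□¬p is T, ¬q is F. ✓
— 3 worlds.

2 and 3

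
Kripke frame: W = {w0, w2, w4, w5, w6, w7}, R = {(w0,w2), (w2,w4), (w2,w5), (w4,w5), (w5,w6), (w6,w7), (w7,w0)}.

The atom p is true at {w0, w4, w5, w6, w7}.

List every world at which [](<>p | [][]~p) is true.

{w0, w2, w4, w5, w6}

w0: successors {w2}; <>p | [][]~p there: w2:T. ✓
w2: successors {w4, w5}; <>p | [][]~p there: w4:T, w5:T. ✓
w4: successors {w5}; <>p | [][]~p there: w5:T. ✓
w5: successors {w6}; <>p | [][]~p there: w6:T. ✓
w6: successors {w7}; <>p | [][]~p there: w7:T. ✓
w7: successors {w0}; <>p | [][]~p there: w0:F. ✗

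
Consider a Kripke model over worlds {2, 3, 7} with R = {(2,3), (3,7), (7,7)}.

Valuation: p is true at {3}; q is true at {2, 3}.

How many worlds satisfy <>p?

1

2: successors {3}; p there: 3:T. ✓
3: successors {7}; p there: 7:F. ✗
7: successors {7}; p there: 7:F. ✗
Satisfying worlds: {2}.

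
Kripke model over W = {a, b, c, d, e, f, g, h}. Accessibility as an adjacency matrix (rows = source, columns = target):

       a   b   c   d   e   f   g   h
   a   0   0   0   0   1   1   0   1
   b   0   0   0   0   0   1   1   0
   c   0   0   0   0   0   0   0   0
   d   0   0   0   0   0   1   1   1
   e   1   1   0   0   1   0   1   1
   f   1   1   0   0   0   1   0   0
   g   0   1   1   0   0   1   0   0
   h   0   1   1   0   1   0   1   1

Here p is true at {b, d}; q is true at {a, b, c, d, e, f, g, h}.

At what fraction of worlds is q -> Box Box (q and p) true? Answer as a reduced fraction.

a: q is T, Box Box (q and p) is F. ✗
b: q is T, Box Box (q and p) is F. ✗
c: q is T, Box Box (q and p) is T. ✓
d: q is T, Box Box (q and p) is F. ✗
e: q is T, Box Box (q and p) is F. ✗
f: q is T, Box Box (q and p) is F. ✗
g: q is T, Box Box (q and p) is F. ✗
h: q is T, Box Box (q and p) is F. ✗
That's 1 of 8 worlds, so 1/8.

1/8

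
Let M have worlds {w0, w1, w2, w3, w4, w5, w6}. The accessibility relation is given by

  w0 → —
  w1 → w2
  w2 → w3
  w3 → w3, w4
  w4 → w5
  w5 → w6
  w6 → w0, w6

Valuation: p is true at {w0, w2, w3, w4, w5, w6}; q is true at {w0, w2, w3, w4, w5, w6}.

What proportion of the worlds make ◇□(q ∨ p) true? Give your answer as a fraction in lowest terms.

6/7

w0: no successors, so ◇□(q ∨ p) fails. ✗
w1: successors {w2}; □(q ∨ p) there: w2:T. ✓
w2: successors {w3}; □(q ∨ p) there: w3:T. ✓
w3: successors {w3, w4}; □(q ∨ p) there: w3:T, w4:T. ✓
w4: successors {w5}; □(q ∨ p) there: w5:T. ✓
w5: successors {w6}; □(q ∨ p) there: w6:T. ✓
w6: successors {w0, w6}; □(q ∨ p) there: w0:T, w6:T. ✓
That's 6 of 7 worlds, so 6/7.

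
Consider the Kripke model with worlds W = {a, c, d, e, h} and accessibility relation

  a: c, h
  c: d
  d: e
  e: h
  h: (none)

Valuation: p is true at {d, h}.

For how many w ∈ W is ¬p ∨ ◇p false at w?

a: ¬p is T, ◇p is T. ✓
c: ¬p is T, ◇p is T. ✓
d: ¬p is F, ◇p is F. ✗
e: ¬p is T, ◇p is T. ✓
h: ¬p is F, ◇p is F. ✗
Satisfying worlds: {a, c, e}.
So ¬p ∨ ◇p fails at the other 2 worlds.

2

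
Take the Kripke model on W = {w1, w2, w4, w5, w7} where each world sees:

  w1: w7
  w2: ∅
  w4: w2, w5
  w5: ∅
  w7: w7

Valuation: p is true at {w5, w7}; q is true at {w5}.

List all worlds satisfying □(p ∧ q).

{w2, w5}

w1: successors {w7}; p ∧ q there: w7:F. ✗
w2: no successors, so □(p ∧ q) holds vacuously. ✓
w4: successors {w2, w5}; p ∧ q there: w2:F, w5:T. ✗
w5: no successors, so □(p ∧ q) holds vacuously. ✓
w7: successors {w7}; p ∧ q there: w7:F. ✗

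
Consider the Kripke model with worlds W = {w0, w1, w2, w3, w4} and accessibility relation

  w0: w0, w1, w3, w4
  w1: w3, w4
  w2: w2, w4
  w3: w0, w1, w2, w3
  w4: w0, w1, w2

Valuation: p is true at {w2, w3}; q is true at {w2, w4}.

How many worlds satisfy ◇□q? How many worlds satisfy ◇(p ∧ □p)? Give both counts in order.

3 and 0

For ◇□q:
w0: successors {w0, w1, w3, w4}; □q there: w0:F, w1:F, w3:F, w4:F. ✗
w1: successors {w3, w4}; □q there: w3:F, w4:F. ✗
w2: successors {w2, w4}; □q there: w2:T, w4:F. ✓
w3: successors {w0, w1, w2, w3}; □q there: w0:F, w1:F, w2:T, w3:F. ✓
w4: successors {w0, w1, w2}; □q there: w0:F, w1:F, w2:T. ✓
— 3 worlds.
For ◇(p ∧ □p):
w0: successors {w0, w1, w3, w4}; p ∧ □p there: w0:F, w1:F, w3:F, w4:F. ✗
w1: successors {w3, w4}; p ∧ □p there: w3:F, w4:F. ✗
w2: successors {w2, w4}; p ∧ □p there: w2:F, w4:F. ✗
w3: successors {w0, w1, w2, w3}; p ∧ □p there: w0:F, w1:F, w2:F, w3:F. ✗
w4: successors {w0, w1, w2}; p ∧ □p there: w0:F, w1:F, w2:F. ✗
— 0 worlds.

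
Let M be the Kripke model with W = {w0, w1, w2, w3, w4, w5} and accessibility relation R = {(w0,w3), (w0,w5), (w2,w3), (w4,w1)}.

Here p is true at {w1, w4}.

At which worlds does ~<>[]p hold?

w0: <>[]p is T. ✗
w1: <>[]p is F. ✓
w2: <>[]p is T. ✗
w3: <>[]p is F. ✓
w4: <>[]p is T. ✗
w5: <>[]p is F. ✓

{w1, w3, w5}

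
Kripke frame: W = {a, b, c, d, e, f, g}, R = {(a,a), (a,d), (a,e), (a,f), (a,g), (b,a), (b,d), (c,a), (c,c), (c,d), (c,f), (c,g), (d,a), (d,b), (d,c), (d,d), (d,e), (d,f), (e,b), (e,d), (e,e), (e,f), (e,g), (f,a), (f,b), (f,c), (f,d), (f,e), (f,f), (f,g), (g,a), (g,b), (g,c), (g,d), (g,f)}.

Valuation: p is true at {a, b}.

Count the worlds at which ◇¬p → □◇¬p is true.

7

a: ◇¬p is T, □◇¬p is T. ✓
b: ◇¬p is T, □◇¬p is T. ✓
c: ◇¬p is T, □◇¬p is T. ✓
d: ◇¬p is T, □◇¬p is T. ✓
e: ◇¬p is T, □◇¬p is T. ✓
f: ◇¬p is T, □◇¬p is T. ✓
g: ◇¬p is T, □◇¬p is T. ✓
Satisfying worlds: {a, b, c, d, e, f, g}.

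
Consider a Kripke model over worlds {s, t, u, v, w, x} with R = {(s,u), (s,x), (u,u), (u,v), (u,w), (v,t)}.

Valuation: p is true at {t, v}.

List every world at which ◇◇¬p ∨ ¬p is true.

{s, u, w, x}

s: ◇◇¬p is T, ¬p is T. ✓
t: ◇◇¬p is F, ¬p is F. ✗
u: ◇◇¬p is T, ¬p is T. ✓
v: ◇◇¬p is F, ¬p is F. ✗
w: ◇◇¬p is F, ¬p is T. ✓
x: ◇◇¬p is F, ¬p is T. ✓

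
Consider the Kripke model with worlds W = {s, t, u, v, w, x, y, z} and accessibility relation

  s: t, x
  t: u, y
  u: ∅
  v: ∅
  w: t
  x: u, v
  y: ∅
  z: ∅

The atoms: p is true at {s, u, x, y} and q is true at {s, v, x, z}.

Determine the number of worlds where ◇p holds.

s: successors {t, x}; p there: t:F, x:T. ✓
t: successors {u, y}; p there: u:T, y:T. ✓
u: no successors, so ◇p fails. ✗
v: no successors, so ◇p fails. ✗
w: successors {t}; p there: t:F. ✗
x: successors {u, v}; p there: u:T, v:F. ✓
y: no successors, so ◇p fails. ✗
z: no successors, so ◇p fails. ✗
Satisfying worlds: {s, t, x}.

3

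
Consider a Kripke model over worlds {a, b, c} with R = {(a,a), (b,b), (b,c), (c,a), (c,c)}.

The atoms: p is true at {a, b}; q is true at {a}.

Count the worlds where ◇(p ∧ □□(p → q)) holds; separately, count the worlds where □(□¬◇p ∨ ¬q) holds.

2 and 1

For ◇(p ∧ □□(p → q)):
a: successors {a}; p ∧ □□(p → q) there: a:T. ✓
b: successors {b, c}; p ∧ □□(p → q) there: b:F, c:F. ✗
c: successors {a, c}; p ∧ □□(p → q) there: a:T, c:F. ✓
— 2 worlds.
For □(□¬◇p ∨ ¬q):
a: successors {a}; □¬◇p ∨ ¬q there: a:F. ✗
b: successors {b, c}; □¬◇p ∨ ¬q there: b:T, c:T. ✓
c: successors {a, c}; □¬◇p ∨ ¬q there: a:F, c:T. ✗
— 1 world.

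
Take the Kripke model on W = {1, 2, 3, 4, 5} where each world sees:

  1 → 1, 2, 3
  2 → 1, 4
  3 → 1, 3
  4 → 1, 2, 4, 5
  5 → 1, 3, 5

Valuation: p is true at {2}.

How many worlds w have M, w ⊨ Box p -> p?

5

1: Box p is F, p is F. ✓
2: Box p is F, p is T. ✓
3: Box p is F, p is F. ✓
4: Box p is F, p is F. ✓
5: Box p is F, p is F. ✓
Satisfying worlds: {1, 2, 3, 4, 5}.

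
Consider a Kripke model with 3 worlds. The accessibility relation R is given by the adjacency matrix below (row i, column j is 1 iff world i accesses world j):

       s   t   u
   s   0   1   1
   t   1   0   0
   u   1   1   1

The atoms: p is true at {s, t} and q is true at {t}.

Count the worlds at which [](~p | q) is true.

1

s: successors {t, u}; ~p | q there: t:T, u:T. ✓
t: successors {s}; ~p | q there: s:F. ✗
u: successors {s, t, u}; ~p | q there: s:F, t:T, u:T. ✗
Satisfying worlds: {s}.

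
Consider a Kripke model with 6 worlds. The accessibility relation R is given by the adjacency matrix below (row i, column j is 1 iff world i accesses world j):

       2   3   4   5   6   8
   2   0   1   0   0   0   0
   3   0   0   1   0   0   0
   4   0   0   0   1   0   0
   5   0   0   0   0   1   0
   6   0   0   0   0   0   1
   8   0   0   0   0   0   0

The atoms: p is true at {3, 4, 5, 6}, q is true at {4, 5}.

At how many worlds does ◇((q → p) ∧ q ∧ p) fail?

2: successors {3}; (q → p) ∧ q ∧ p there: 3:F. ✗
3: successors {4}; (q → p) ∧ q ∧ p there: 4:T. ✓
4: successors {5}; (q → p) ∧ q ∧ p there: 5:T. ✓
5: successors {6}; (q → p) ∧ q ∧ p there: 6:F. ✗
6: successors {8}; (q → p) ∧ q ∧ p there: 8:F. ✗
8: no successors, so ◇((q → p) ∧ q ∧ p) fails. ✗
Satisfying worlds: {3, 4}.
So ◇((q → p) ∧ q ∧ p) fails at the other 4 worlds.

4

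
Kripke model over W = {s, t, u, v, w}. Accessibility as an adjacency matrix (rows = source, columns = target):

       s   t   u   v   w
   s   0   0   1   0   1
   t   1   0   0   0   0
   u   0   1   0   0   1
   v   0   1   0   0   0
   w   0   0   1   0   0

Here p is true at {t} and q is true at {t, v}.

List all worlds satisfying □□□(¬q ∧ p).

∅

s: successors {u, w}; □□(¬q ∧ p) there: u:F, w:F. ✗
t: successors {s}; □□(¬q ∧ p) there: s:F. ✗
u: successors {t, w}; □□(¬q ∧ p) there: t:F, w:F. ✗
v: successors {t}; □□(¬q ∧ p) there: t:F. ✗
w: successors {u}; □□(¬q ∧ p) there: u:F. ✗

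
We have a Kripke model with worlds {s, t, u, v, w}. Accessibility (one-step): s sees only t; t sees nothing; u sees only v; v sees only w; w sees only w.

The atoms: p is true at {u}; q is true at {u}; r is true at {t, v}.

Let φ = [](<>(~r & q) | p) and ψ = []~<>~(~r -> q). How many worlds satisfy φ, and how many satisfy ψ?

1 and 2

For [](<>(~r & q) | p):
s: successors {t}; <>(~r & q) | p there: t:F. ✗
t: no successors, so [](<>(~r & q) | p) holds vacuously. ✓
u: successors {v}; <>(~r & q) | p there: v:F. ✗
v: successors {w}; <>(~r & q) | p there: w:F. ✗
w: successors {w}; <>(~r & q) | p there: w:F. ✗
— 1 world.
For []~<>~(~r -> q):
s: successors {t}; ~<>~(~r -> q) there: t:T. ✓
t: no successors, so []~<>~(~r -> q) holds vacuously. ✓
u: successors {v}; ~<>~(~r -> q) there: v:F. ✗
v: successors {w}; ~<>~(~r -> q) there: w:F. ✗
w: successors {w}; ~<>~(~r -> q) there: w:F. ✗
— 2 worlds.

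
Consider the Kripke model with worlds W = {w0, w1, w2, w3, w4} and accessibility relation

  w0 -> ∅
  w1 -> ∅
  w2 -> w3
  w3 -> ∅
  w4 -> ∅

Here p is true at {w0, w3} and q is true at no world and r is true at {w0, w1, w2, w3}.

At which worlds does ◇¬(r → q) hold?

{w2}

w0: no successors, so ◇¬(r → q) fails. ✗
w1: no successors, so ◇¬(r → q) fails. ✗
w2: successors {w3}; ¬(r → q) there: w3:T. ✓
w3: no successors, so ◇¬(r → q) fails. ✗
w4: no successors, so ◇¬(r → q) fails. ✗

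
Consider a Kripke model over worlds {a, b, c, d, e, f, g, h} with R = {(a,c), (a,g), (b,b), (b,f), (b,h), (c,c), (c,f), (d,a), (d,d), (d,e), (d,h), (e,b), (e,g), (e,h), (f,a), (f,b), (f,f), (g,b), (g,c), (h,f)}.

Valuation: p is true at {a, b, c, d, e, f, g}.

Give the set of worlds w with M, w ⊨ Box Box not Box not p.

a: successors {c, g}; Box not Box not p there: c:T, g:T. ✓
b: successors {b, f, h}; Box not Box not p there: b:T, f:T, h:T. ✓
c: successors {c, f}; Box not Box not p there: c:T, f:T. ✓
d: successors {a, d, e, h}; Box not Box not p there: a:T, d:T, e:T, h:T. ✓
e: successors {b, g, h}; Box not Box not p there: b:T, g:T, h:T. ✓
f: successors {a, b, f}; Box not Box not p there: a:T, b:T, f:T. ✓
g: successors {b, c}; Box not Box not p there: b:T, c:T. ✓
h: successors {f}; Box not Box not p there: f:T. ✓

{a, b, c, d, e, f, g, h}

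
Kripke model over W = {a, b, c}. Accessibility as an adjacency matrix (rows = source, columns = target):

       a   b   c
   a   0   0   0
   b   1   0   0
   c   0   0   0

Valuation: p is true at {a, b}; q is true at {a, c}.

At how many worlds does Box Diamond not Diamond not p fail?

1

a: no successors, so Box Diamond not Diamond not p holds vacuously. ✓
b: successors {a}; Diamond not Diamond not p there: a:F. ✗
c: no successors, so Box Diamond not Diamond not p holds vacuously. ✓
Satisfying worlds: {a, c}.
So Box Diamond not Diamond not p fails at the other 1 world.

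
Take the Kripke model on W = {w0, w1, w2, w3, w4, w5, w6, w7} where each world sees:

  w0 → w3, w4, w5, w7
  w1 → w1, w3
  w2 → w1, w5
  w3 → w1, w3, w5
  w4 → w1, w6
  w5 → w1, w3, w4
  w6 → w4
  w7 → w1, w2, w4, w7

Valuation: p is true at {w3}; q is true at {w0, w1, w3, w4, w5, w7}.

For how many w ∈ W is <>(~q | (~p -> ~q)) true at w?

w0: successors {w3, w4, w5, w7}; ~q | (~p -> ~q) there: w3:T, w4:F, w5:F, w7:F. ✓
w1: successors {w1, w3}; ~q | (~p -> ~q) there: w1:F, w3:T. ✓
w2: successors {w1, w5}; ~q | (~p -> ~q) there: w1:F, w5:F. ✗
w3: successors {w1, w3, w5}; ~q | (~p -> ~q) there: w1:F, w3:T, w5:F. ✓
w4: successors {w1, w6}; ~q | (~p -> ~q) there: w1:F, w6:T. ✓
w5: successors {w1, w3, w4}; ~q | (~p -> ~q) there: w1:F, w3:T, w4:F. ✓
w6: successors {w4}; ~q | (~p -> ~q) there: w4:F. ✗
w7: successors {w1, w2, w4, w7}; ~q | (~p -> ~q) there: w1:F, w2:T, w4:F, w7:F. ✓
Satisfying worlds: {w0, w1, w3, w4, w5, w7}.

6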